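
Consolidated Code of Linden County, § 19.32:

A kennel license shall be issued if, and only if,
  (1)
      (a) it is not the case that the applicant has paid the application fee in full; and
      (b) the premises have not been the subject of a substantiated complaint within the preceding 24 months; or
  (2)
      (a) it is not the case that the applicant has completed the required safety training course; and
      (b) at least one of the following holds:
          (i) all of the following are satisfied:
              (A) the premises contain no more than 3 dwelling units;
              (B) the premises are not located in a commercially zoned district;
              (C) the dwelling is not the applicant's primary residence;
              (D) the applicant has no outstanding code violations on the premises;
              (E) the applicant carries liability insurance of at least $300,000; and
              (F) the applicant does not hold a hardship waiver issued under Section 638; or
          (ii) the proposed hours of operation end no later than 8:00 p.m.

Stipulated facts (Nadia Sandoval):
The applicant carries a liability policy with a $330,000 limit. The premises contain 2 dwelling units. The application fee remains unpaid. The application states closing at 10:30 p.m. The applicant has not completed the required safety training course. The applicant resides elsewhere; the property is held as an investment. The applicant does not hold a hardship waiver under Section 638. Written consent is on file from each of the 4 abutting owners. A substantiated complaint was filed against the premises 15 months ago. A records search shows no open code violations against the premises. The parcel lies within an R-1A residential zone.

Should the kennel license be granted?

(a) not (fee paid) — met.
(b) no complaint in 24 mo. — not satisfied.
(1): T AND F → false.
(a) not (safety training) — holds.
(A) ≤ 3 units — satisfied.
(B) not (commercially zoned) — met.
(C) not (primary residence) — holds.
(D) no code violations — met.
(E) insurance ≥ $300,000 — met.
(F) not (hardship waiver) — met.
(i): T AND T AND T AND T AND T AND T → true.
(ii) closes by 8 p.m. — not satisfied.
(b) = T OR F = true.
(2) = T AND T = true.
Overall = F OR T = true.

Yes — granted.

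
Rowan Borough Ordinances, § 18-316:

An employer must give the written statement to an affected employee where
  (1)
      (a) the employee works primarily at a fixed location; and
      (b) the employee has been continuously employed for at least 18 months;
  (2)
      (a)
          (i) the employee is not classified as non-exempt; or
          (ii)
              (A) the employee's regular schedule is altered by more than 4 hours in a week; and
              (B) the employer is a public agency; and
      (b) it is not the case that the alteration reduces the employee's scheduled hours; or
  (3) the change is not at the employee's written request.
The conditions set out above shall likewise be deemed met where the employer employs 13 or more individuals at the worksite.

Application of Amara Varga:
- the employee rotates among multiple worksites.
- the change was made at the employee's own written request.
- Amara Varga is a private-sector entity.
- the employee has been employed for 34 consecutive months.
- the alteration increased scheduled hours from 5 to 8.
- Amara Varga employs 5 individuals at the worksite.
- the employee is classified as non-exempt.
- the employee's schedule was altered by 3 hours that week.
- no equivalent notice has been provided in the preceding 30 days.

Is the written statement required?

No — not required.

(a) fixed location — fails.
(b) tenure ≥ 18 mo. — met.
(1) = F AND T = false.
(i) not (non-exempt) — not satisfied.
(A) schedule shift > 4h — fails.
(B) public agency — not met.
(ii): F AND F → false.
So (a) is not satisfied (F OR F).
(b) not (hours reduced) — satisfied.
(2) = F AND T = false.
(3) not employee-requested — fails.
So Overall is not satisfied (F OR F OR F).
Exception (≥ 13 at site) — not satisfied.
Result: main false OR exception false → false.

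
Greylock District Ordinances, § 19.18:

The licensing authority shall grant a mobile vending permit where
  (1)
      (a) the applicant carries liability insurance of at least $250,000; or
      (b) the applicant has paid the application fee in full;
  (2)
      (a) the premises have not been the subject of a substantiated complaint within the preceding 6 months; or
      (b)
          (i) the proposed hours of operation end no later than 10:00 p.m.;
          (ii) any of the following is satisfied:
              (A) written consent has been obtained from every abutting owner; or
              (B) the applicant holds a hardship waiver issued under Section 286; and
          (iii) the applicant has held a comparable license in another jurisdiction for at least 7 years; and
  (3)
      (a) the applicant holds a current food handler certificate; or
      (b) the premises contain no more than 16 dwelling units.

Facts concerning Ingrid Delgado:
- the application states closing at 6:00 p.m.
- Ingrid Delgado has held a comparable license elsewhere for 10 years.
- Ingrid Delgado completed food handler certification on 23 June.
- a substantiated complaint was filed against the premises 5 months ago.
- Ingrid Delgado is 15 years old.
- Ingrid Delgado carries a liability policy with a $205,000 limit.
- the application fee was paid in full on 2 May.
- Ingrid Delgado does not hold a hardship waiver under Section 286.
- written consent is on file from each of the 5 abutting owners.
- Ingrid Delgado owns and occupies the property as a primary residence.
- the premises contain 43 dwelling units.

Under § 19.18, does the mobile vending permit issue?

(a) insurance ≥ $250,000 — fails.
(b) fee paid — holds.
(1): F OR T → true.
(a) no complaint in 6 mo. — fails.
(i) closes by 10 p.m. — satisfied.
(A) all abutters consent — satisfied.
(B) hardship waiver — fails.
(ii): T OR F → true.
(iii) prior license ≥ 7 yr — satisfied.
(b) = T AND T AND T = true.
(2) = F OR T = true.
(a) food handler cert. — satisfied.
(b) ≤ 16 units — not met.
So (3) is satisfied (T OR F).
So Overall is satisfied (T AND T AND T).

Yes — granted.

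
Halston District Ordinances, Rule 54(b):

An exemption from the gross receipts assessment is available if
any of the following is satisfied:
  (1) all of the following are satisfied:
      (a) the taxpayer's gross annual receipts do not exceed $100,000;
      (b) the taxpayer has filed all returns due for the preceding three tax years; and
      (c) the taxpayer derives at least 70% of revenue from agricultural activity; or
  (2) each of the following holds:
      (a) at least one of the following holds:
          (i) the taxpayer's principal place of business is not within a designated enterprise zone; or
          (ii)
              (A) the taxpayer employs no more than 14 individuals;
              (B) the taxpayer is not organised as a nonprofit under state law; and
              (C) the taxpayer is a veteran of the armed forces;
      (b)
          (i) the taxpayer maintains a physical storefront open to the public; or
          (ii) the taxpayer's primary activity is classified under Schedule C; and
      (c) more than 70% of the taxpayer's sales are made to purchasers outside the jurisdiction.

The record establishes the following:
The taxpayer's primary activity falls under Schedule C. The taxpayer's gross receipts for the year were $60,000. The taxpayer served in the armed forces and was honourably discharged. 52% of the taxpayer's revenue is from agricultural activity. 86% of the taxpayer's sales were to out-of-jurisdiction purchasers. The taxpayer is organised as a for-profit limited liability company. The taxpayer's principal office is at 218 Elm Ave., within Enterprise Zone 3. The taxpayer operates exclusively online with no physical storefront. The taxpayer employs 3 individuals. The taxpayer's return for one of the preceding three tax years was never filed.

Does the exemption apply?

(a) receipts ≤ $100,000 — satisfied.
(b) returns current — not met.
(c) ≥70% agricultural — not satisfied.
(1): T AND F AND F → false.
(i) not (in enterprise zone) — not met.
(A) ≤ 14 employees — met.
(B) not (nonprofit) — satisfied.
(C) veteran — satisfied.
So (ii) is satisfied (T AND T AND T).
(a): F OR T → true.
(i) has storefront — fails.
(ii) Schedule C activity — holds.
So (b) is satisfied (F OR T).
(c) >70% out-of-jur. sales — holds.
(2) = T AND T AND T = true.
Overall: F OR T → true.

Yes — exempt.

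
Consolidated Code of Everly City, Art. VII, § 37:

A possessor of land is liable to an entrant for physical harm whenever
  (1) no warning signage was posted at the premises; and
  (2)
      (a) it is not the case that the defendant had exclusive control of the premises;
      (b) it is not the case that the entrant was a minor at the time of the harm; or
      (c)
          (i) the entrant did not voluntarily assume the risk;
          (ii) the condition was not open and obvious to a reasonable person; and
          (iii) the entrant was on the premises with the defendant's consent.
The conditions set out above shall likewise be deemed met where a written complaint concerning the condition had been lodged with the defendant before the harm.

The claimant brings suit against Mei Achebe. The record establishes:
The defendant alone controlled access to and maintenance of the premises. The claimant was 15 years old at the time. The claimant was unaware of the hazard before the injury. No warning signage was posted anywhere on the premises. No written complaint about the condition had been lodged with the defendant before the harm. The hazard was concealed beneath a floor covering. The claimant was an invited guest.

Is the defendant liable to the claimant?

(1) no signage posted — holds.
(a) not (exclusive control) — not satisfied.
(b) not (entrant a minor) — not satisfied.
(i) no assumed risk — met.
(ii) not open/obvious — met.
(iii) consent to enter — holds.
(c) = T AND T AND T = true.
So (2) is satisfied (F OR F OR T).
Overall = T AND T = true.
Exception (complaint lodged) — not satisfied.
Result: main true OR exception false → true.

Yes — liable.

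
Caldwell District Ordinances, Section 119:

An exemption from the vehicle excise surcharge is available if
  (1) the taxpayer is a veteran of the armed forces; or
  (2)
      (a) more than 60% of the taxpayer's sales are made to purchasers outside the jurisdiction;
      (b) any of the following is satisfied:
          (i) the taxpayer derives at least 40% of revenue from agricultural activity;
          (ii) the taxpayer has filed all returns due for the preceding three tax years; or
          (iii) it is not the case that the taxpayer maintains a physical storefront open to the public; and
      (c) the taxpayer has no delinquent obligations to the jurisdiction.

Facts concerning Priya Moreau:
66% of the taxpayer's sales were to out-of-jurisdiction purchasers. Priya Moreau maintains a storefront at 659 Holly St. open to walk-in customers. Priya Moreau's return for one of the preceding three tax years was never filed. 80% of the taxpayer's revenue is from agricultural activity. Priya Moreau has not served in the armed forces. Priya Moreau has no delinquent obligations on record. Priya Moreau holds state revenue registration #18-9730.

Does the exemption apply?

Yes — exempt.

(1) veteran — fails.
(a) >60% out-of-jur. sales — holds.
(i) ≥40% agricultural — holds.
(ii) returns current — fails.
(iii) not (has storefront) — not satisfied.
(b): T OR F OR F → true.
(c) no delinquency — holds.
(2) = T AND T AND T = true.
Overall: F OR T → true.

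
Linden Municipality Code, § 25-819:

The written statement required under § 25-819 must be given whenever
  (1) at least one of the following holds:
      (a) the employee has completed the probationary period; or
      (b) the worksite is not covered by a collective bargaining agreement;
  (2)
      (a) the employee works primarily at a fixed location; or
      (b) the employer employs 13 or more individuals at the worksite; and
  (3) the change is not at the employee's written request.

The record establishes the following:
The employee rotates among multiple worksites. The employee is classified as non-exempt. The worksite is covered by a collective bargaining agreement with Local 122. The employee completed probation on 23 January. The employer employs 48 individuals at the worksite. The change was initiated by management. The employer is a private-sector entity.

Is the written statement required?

Yes — required.

(a) past probation — satisfied.
(b) no CBA — not met.
(1): T OR F → true.
(a) fixed location — not met.
(b) ≥ 13 at site — satisfied.
(2) = F OR T = true.
(3) not employee-requested — met.
Overall: T AND T AND T → true.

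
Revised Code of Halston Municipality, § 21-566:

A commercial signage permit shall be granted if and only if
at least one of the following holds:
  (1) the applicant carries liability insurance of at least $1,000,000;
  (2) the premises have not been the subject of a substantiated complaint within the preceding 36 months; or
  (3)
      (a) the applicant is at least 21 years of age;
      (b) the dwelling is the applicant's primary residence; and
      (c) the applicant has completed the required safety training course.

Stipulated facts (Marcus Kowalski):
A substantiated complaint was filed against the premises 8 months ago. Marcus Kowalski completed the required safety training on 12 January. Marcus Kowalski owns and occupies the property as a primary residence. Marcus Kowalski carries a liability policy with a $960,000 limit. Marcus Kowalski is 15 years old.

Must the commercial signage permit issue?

(1) insurance ≥ $1,000,000 — not satisfied.
(2) no complaint in 36 mo. — fails.
(a) age ≥ 21 — not satisfied.
(b) primary residence — satisfied.
(c) safety training — holds.
So (3) is not satisfied (F AND T AND T).
Overall: F OR F OR F → false.

No — denied.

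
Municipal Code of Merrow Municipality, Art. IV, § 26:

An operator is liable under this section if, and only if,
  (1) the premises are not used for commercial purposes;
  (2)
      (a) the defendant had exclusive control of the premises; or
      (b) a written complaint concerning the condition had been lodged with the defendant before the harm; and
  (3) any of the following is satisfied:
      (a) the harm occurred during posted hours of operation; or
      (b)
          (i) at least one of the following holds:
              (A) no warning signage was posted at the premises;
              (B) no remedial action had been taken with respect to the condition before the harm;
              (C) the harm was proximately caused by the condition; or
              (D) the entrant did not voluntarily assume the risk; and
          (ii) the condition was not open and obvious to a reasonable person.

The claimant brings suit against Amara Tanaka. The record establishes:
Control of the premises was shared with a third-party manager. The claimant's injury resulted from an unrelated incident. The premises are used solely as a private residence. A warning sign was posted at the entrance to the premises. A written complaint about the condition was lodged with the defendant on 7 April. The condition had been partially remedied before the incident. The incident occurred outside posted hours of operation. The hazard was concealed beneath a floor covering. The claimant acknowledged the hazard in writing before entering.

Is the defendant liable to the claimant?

No — not liable.

(1) not (commercial use) — met.
(a) exclusive control — not satisfied.
(b) complaint lodged — met.
(2): F OR T → true.
(a) during posted hours — not met.
(A) no signage posted — not met.
(B) no remedial action — fails.
(C) proximate cause — fails.
(D) no assumed risk — not satisfied.
So (i) is not satisfied (F OR F OR F OR F).
(ii) not open/obvious — met.
(b): F AND T → false.
(3) = F OR F = false.
Overall: T AND T AND F → false.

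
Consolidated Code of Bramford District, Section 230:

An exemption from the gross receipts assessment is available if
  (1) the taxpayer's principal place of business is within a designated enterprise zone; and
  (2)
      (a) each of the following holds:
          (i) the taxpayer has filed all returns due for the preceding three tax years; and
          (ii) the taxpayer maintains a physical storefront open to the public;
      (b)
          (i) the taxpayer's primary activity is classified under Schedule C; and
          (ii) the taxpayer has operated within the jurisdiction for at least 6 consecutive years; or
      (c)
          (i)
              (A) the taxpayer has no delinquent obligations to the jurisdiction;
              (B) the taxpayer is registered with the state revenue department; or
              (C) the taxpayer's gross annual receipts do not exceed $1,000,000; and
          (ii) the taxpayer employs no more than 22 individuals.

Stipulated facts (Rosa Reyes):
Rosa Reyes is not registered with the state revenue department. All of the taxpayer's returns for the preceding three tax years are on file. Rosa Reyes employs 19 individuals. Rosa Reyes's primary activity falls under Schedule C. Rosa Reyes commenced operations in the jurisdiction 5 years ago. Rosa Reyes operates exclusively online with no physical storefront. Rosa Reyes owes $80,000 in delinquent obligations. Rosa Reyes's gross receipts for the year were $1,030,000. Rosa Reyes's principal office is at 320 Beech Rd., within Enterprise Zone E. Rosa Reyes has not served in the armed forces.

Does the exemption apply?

No — not exempt.

(1) in enterprise zone — satisfied.
(i) returns current — holds.
(ii) has storefront — fails.
So (a) is not satisfied (T AND F).
(i) Schedule C activity — holds.
(ii) ≥ 6 yrs in jurisdiction — not satisfied.
(b): T AND F → false.
(A) no delinquency — not met.
(B) state-registered — fails.
(C) receipts ≤ $1,000,000 — not met.
So (i) is not satisfied (F OR F OR F).
(ii) ≤ 22 employees — met.
So (c) is not satisfied (F AND T).
(2) = F OR F OR F = false.
Overall = T AND F = false.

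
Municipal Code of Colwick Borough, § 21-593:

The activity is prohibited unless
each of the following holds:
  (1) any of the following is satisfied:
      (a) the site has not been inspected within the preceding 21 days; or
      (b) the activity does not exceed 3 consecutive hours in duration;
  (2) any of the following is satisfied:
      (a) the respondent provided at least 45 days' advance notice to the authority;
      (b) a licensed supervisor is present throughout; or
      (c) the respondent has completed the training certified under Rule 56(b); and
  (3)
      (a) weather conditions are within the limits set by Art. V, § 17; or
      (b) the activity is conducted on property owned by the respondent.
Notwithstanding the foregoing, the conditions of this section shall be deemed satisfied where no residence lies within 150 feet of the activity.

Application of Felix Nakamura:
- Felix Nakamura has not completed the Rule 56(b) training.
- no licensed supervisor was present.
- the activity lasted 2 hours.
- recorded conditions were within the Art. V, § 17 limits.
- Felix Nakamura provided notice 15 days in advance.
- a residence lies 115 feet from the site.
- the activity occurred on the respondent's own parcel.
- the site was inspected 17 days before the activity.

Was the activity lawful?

(a) not (site inspected) — fails.
(b) ≤ 3 hrs duration — satisfied.
(1) = F OR T = true.
(a) ≥45 days' notice — not met.
(b) supervisor present — not met.
(c) training certified — fails.
(2): F OR F OR F → false.
(a) weather ok — met.
(b) own property — satisfied.
(3): T OR T → true.
So Overall is not satisfied (T AND F AND T).
Exception (no residence in 150 ft) — not satisfied.
Result: main false OR exception false → false.

No — unlawful.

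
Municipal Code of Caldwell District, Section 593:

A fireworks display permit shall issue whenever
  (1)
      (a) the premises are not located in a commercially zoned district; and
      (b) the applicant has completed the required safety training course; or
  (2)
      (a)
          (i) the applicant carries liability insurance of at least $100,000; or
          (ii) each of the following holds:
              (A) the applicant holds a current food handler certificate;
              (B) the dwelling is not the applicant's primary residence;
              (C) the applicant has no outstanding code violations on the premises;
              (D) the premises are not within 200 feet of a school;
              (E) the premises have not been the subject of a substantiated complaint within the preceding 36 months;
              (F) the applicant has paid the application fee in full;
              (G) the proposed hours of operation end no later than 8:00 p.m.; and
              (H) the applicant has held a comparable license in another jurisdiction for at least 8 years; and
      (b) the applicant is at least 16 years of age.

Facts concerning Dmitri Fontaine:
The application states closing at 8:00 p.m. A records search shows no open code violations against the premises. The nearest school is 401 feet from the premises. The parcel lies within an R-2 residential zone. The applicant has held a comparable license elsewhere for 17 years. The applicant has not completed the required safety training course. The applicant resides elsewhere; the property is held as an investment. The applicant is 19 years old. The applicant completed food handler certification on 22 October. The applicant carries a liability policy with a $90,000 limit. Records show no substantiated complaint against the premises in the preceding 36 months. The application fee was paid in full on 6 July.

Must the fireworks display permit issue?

(a) not (commercially zoned) — met.
(b) safety training — fails.
(1): T AND F → false.
(i) insurance ≥ $100,000 — fails.
(A) food handler cert. — holds.
(B) not (primary residence) — holds.
(C) no code violations — met.
(D) ≥200 ft from school — holds.
(E) no complaint in 36 mo. — satisfied.
(F) fee paid — met.
(G) closes by 8 p.m. — met.
(H) prior license ≥ 8 yr — satisfied.
(ii) = T AND T AND T AND T AND T AND T AND T AND T = true.
(a) = F OR T = true.
(b) age ≥ 16 — satisfied.
(2) = T AND T = true.
So Overall is satisfied (F OR T).

Yes — granted.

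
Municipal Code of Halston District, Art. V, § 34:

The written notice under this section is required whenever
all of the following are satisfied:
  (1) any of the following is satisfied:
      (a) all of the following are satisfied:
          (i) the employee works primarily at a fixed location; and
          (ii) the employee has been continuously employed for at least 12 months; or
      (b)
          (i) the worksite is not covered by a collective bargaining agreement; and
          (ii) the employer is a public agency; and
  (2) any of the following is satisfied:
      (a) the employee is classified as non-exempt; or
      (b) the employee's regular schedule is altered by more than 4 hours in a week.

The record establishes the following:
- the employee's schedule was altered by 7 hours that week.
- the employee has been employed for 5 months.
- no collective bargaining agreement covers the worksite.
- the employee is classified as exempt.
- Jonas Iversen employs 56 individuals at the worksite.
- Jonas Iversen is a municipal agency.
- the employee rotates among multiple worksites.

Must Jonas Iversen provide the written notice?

(i) fixed location — fails.
(ii) tenure ≥ 12 mo. — fails.
So (a) is not satisfied (F AND F).
(i) no CBA — holds.
(ii) public agency — satisfied.
(b) = T AND T = true.
(1): F OR T → true.
(a) non-exempt — not satisfied.
(b) schedule shift > 4h — holds.
(2) = F OR T = true.
Overall = T AND T = true.

Yes — required.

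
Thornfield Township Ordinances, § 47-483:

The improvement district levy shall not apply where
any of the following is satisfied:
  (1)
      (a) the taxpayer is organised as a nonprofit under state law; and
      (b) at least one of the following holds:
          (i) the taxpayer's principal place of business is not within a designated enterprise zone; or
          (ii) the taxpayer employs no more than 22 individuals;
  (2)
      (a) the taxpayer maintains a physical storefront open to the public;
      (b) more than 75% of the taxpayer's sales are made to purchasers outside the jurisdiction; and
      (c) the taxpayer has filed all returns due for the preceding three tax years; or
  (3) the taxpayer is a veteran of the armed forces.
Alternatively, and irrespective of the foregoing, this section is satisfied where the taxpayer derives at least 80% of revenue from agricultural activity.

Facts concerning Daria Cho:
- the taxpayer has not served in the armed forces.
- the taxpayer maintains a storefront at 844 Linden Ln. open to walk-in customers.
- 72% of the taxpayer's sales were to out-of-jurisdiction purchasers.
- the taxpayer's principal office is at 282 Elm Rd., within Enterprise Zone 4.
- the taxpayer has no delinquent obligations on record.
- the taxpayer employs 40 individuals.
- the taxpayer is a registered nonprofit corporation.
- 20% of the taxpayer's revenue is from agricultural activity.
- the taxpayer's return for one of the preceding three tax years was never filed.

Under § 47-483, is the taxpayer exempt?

No — not exempt.

(a) nonprofit — satisfied.
(i) not (in enterprise zone) — not met.
(ii) ≤ 22 employees — not met.
(b): F OR F → false.
(1): T AND F → false.
(a) has storefront — met.
(b) >75% out-of-jur. sales — not satisfied.
(c) returns current — not met.
(2) = T AND F AND F = false.
(3) veteran — not satisfied.
Overall = F OR F OR F = false.
Exception (≥80% agricultural) — not satisfied.
Result: main false OR exception false → false.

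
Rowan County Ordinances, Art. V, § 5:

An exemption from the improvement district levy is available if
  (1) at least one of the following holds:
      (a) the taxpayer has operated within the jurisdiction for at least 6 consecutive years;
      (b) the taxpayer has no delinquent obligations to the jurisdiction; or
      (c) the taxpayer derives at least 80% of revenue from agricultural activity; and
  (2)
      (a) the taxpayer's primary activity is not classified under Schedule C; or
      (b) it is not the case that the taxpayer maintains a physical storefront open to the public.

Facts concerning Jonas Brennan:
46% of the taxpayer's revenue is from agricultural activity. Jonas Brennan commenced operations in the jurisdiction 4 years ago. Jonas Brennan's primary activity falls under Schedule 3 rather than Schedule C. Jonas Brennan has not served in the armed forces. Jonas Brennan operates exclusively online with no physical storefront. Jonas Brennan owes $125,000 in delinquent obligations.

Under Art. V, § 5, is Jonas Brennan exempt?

(a) ≥ 6 yrs in jurisdiction — fails.
(b) no delinquency — fails.
(c) ≥80% agricultural — fails.
So (1) is not satisfied (F OR F OR F).
(a) not (Schedule C activity) — holds.
(b) not (has storefront) — satisfied.
(2) = T OR T = true.
So Overall is not satisfied (F AND T).

No — not exempt.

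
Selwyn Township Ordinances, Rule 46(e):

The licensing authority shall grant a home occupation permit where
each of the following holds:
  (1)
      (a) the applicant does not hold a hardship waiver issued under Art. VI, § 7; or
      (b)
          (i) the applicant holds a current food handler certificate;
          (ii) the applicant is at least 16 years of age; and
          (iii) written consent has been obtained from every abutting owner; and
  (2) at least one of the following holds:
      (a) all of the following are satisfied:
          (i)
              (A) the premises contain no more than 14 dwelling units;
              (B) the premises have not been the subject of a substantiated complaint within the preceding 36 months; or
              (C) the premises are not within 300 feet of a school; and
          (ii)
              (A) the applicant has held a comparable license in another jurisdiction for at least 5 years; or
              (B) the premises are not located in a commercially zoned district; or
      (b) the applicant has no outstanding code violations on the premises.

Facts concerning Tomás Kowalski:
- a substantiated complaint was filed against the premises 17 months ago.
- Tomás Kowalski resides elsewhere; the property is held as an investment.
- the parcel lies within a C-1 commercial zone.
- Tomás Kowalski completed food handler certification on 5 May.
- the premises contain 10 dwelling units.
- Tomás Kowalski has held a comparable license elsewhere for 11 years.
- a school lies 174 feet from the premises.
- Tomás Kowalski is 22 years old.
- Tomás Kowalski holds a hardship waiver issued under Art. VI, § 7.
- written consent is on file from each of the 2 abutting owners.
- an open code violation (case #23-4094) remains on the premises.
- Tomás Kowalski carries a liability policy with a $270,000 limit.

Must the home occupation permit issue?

Yes — granted.

(a) not (hardship waiver) — not met.
(i) food handler cert. — holds.
(ii) age ≥ 16 — satisfied.
(iii) all abutters consent — holds.
So (b) is satisfied (T AND T AND T).
So (1) is satisfied (F OR T).
(A) ≤ 14 units — met.
(B) no complaint in 36 mo. — not satisfied.
(C) ≥300 ft from school — not met.
So (i) is satisfied (T OR F OR F).
(A) prior license ≥ 5 yr — satisfied.
(B) not (commercially zoned) — fails.
(ii) = T OR F = true.
So (a) is satisfied (T AND T).
(b) no code violations — not satisfied.
(2): T OR F → true.
Overall: T AND T → true.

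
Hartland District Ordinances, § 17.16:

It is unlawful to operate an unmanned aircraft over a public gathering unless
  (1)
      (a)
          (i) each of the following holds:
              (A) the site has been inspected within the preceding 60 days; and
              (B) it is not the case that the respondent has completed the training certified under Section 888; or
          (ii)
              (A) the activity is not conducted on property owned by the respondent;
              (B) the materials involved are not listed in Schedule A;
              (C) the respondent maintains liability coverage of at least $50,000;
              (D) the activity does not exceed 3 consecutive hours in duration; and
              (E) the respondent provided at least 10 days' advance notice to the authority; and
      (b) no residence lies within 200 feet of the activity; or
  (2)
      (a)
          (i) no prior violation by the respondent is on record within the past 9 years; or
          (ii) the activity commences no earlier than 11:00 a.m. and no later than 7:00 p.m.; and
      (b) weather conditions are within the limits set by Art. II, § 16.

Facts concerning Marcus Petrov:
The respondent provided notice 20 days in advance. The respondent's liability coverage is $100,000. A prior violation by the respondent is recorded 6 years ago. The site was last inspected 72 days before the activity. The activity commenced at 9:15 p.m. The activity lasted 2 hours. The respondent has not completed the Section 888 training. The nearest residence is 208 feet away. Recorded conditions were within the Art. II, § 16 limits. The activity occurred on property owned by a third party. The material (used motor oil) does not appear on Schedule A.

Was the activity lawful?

Yes — lawful.

(A) site inspected — not met.
(B) not (training certified) — met.
(i): F AND T → false.
(A) not (own property) — satisfied.
(B) not (Schedule A material) — holds.
(C) coverage ≥ $50,000 — holds.
(D) ≤ 3 hrs duration — satisfied.
(E) ≥10 days' notice — satisfied.
(ii) = T AND T AND T AND T AND T = true.
So (a) is satisfied (F OR T).
(b) no residence in 200 ft — holds.
(1) = T AND T = true.
(i) no prior violation — not satisfied.
(ii) start within hours — not met.
(a): F OR F → false.
(b) weather ok — satisfied.
So (2) is not satisfied (F AND T).
So Overall is satisfied (T OR F).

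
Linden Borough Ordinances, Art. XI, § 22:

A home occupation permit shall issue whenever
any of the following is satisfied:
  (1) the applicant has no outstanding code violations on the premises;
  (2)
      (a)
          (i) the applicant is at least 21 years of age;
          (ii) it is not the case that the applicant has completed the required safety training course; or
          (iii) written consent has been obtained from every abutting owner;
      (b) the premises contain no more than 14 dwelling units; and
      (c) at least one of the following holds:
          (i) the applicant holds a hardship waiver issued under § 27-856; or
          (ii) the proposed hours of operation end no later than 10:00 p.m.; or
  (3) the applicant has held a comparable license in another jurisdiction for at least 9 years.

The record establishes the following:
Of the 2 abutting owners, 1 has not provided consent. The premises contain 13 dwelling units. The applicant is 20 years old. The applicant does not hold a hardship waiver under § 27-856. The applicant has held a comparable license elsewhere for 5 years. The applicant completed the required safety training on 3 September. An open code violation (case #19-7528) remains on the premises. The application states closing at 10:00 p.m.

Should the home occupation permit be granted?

No — denied.

(1) no code violations — fails.
(i) age ≥ 21 — not met.
(ii) not (safety training) — fails.
(iii) all abutters consent — fails.
So (a) is not satisfied (F OR F OR F).
(b) ≤ 14 units — met.
(i) hardship waiver — not met.
(ii) closes by 10 p.m. — holds.
(c): F OR T → true.
(2) = F AND T AND T = false.
(3) prior license ≥ 9 yr — not satisfied.
Overall = F OR F OR F = false.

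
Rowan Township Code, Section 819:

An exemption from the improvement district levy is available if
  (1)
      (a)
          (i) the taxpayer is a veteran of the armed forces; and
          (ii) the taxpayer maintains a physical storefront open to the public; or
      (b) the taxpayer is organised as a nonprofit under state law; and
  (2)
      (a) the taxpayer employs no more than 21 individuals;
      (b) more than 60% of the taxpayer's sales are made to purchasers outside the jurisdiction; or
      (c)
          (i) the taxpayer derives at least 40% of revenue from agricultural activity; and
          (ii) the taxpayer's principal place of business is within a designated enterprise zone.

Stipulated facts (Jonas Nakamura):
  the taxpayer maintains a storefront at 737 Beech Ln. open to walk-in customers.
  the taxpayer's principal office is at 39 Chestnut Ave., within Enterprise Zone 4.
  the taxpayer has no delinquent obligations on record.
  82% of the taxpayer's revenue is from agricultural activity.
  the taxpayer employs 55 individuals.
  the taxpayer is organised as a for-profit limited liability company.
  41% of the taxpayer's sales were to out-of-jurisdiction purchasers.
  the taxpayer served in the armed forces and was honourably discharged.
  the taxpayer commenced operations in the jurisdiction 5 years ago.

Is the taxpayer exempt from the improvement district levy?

(i) veteran — met.
(ii) has storefront — met.
So (a) is satisfied (T AND T).
(b) nonprofit — not met.
So (1) is satisfied (T OR F).
(a) ≤ 21 employees — not satisfied.
(b) >60% out-of-jur. sales — fails.
(i) ≥40% agricultural — satisfied.
(ii) in enterprise zone — satisfied.
So (c) is satisfied (T AND T).
(2) = F OR F OR T = true.
Overall = T AND T = true.

Yes — exempt.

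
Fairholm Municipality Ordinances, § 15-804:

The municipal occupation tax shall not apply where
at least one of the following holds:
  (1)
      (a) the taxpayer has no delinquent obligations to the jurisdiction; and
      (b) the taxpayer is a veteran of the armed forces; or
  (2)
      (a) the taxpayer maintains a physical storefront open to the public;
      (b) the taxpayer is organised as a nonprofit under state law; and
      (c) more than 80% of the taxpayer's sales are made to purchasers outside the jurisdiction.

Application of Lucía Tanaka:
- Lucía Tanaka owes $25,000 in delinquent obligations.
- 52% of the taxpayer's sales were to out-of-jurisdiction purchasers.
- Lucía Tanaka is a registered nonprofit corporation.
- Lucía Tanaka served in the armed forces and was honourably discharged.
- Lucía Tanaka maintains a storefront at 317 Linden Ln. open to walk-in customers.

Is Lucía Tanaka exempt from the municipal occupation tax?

No — not exempt.

(a) no delinquency — not met.
(b) veteran — satisfied.
(1): F AND T → false.
(a) has storefront — met.
(b) nonprofit — satisfied.
(c) >80% out-of-jur. sales — not met.
So (2) is not satisfied (T AND T AND F).
Overall: F OR F → false.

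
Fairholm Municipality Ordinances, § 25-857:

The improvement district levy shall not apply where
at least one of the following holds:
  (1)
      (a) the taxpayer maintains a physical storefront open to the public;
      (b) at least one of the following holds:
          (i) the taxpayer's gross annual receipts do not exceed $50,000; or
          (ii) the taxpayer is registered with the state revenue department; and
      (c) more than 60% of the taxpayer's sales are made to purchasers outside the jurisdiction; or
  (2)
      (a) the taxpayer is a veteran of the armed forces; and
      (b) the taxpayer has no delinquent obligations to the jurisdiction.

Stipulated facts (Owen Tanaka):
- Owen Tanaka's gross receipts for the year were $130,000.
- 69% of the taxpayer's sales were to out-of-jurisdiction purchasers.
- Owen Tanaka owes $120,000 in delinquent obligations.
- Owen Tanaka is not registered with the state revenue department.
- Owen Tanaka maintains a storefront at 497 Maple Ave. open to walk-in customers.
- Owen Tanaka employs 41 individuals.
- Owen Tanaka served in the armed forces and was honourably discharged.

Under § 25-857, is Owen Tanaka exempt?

(a) has storefront — met.
(i) receipts ≤ $50,000 — not satisfied.
(ii) state-registered — not satisfied.
(b): F OR F → false.
(c) >60% out-of-jur. sales — satisfied.
So (1) is not satisfied (T AND F AND T).
(a) veteran — satisfied.
(b) no delinquency — fails.
(2) = T AND F = false.
Overall = F OR F = false.

No — not exempt.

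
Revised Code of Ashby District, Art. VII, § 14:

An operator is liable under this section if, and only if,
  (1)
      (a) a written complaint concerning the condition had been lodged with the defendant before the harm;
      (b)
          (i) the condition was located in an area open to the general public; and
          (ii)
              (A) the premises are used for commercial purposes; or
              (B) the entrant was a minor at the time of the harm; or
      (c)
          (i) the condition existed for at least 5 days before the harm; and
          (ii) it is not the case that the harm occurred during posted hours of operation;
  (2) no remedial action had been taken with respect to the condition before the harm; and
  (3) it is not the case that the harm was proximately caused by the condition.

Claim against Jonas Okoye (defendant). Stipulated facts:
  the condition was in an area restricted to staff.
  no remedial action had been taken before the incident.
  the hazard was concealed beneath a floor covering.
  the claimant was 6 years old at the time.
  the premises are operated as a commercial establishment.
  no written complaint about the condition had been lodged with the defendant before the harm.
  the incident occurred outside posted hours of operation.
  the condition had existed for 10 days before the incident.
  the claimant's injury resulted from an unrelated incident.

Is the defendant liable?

Yes — liable.

(a) complaint lodged — fails.
(i) public area — not met.
(A) commercial use — holds.
(B) entrant a minor — met.
So (ii) is satisfied (T OR T).
(b): F AND T → false.
(i) condition ≥5 days old — met.
(ii) not (during posted hours) — met.
So (c) is satisfied (T AND T).
So (1) is satisfied (F OR F OR T).
(2) no remedial action — satisfied.
(3) not (proximate cause) — satisfied.
Overall = T AND T AND T = true.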